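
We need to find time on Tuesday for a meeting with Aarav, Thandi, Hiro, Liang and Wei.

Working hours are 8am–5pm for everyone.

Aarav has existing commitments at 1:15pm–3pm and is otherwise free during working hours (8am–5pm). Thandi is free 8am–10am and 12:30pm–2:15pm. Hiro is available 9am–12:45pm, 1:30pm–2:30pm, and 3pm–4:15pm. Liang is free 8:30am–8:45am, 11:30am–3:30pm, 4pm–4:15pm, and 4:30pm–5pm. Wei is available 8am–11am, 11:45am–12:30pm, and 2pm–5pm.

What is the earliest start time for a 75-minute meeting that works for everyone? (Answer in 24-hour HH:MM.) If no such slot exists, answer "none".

Aarav free within 08:00–17:00: 08:00–13:15, 15:00–17:00.
Aarav ∩ Thandi: 08:00–10:00, 12:30–13:15.
Aarav ∩ Thandi ∩ Hiro: 09:00–10:00, 12:30–12:45.
Aarav ∩ Thandi ∩ Hiro ∩ Liang: 12:30–12:45.
Aarav ∩ Thandi ∩ Hiro ∩ Liang ∩ Wei: (none).
Windows ≥ 75 min: (none).

none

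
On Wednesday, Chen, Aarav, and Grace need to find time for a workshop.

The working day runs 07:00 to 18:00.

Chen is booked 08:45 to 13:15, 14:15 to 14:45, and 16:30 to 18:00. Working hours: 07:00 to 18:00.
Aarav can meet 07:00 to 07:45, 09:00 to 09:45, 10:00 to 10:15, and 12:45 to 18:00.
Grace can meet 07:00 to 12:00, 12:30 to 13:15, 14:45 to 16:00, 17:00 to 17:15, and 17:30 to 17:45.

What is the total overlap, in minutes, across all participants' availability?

Chen free within 07:00–18:00: 07:00–08:45, 13:15–14:15, 14:45–16:30.
Chen ∩ Aarav: 07:00–07:45, 13:15–14:15, 14:45–16:30.
Chen ∩ Aarav ∩ Grace: 07:00–07:45, 14:45–16:00.
Total common minutes: 45 + 75 = 120.

120 minutes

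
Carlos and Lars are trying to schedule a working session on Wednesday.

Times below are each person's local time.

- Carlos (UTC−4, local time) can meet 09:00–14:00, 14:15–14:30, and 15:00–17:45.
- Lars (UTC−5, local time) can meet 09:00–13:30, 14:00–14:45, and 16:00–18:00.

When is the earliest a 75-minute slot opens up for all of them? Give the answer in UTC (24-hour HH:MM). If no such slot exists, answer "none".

14:00

Carlos → UTC: 13:00–18:00, 18:15–18:30, 19:00–21:45.
Lars → UTC: 14:00–18:30, 19:00–19:45, 21:00–23:00.
Carlos ∩ Lars: 14:00–18:00, 18:15–18:30, 19:00–19:45, 21:00–21:45.
Windows ≥ 75 min: 14:00–18:00.
Earliest such window starts at 14:00.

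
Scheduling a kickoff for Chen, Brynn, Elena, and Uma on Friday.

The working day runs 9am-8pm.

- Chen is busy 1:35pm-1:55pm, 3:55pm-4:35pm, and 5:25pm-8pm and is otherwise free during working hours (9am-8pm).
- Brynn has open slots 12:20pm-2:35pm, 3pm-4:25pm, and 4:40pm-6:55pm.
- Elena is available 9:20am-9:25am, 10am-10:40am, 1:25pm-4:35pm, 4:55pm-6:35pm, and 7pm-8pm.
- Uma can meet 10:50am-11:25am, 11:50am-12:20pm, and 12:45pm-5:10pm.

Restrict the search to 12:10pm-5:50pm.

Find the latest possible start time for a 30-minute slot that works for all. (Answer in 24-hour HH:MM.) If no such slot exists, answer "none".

Chen free within 09:00–20:00: 09:00–13:35, 13:55–15:55, 16:35–17:25.
Chen ∩ Brynn: 12:20–13:35, 13:55–14:35, 15:00–15:55, 16:40–17:25.
Chen ∩ Brynn ∩ Elena: 13:25–13:35, 13:55–14:35, 15:00–15:55, 16:55–17:25.
Chen ∩ Brynn ∩ Elena ∩ Uma: 13:25–13:35, 13:55–14:35, 15:00–15:55, 16:55–17:10.
Restricted to 12:10–17:50: 13:25–13:35, 13:55–14:35, 15:00–15:55, 16:55–17:10.
Windows ≥ 30 min: 13:55–14:35, 15:00–15:55.
Latest start in the last window 15:00–15:55 is 15:55 − 30 min = 15:25.

15:25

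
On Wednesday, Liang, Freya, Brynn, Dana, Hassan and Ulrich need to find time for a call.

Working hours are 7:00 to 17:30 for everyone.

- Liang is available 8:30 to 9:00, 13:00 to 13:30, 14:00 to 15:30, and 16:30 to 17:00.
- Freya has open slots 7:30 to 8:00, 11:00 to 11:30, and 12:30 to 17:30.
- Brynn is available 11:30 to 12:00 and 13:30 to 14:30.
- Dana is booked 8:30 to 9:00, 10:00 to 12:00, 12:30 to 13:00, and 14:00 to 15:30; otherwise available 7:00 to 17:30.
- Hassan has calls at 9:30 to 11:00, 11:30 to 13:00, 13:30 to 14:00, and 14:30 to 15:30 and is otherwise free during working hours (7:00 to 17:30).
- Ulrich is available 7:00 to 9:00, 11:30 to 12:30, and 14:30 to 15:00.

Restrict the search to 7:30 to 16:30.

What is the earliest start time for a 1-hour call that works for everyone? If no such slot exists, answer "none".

none

Dana free within 07:00–17:30: 07:00–08:30, 09:00–10:00, 12:00–12:30, 13:00–14:00, 15:30–17:30.
Hassan free within 07:00–17:30: 07:00–09:30, 11:00–11:30, 13:00–13:30, 14:00–14:30, 15:30–17:30.
Liang ∩ Freya: 13:00–13:30, 14:00–15:30, 16:30–17:00.
Liang ∩ Freya ∩ Brynn: 14:00–14:30.
Liang ∩ Freya ∩ Brynn ∩ Dana: (none).
Liang ∩ Freya ∩ Brynn ∩ Dana ∩ Hassan: (none).
Liang ∩ Freya ∩ Brynn ∩ Dana ∩ Hassan ∩ Ulrich: (none).
Restricted to 07:30–16:30: (none).
Windows ≥ 60 min: (none).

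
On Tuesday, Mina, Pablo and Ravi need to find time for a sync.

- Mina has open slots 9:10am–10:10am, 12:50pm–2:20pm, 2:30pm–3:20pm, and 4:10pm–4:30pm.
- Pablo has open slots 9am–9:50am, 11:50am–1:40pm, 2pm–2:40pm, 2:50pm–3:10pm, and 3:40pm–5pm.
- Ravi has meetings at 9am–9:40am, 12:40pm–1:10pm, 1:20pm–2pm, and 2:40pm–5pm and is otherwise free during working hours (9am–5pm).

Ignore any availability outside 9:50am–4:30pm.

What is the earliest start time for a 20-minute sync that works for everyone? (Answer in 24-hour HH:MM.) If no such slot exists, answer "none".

Ravi free within 09:00–17:00: 09:40–12:40, 13:10–13:20, 14:00–14:40.
Mina ∩ Pablo: 09:10–09:50, 12:50–13:40, 14:00–14:20, 14:30–14:40, 14:50–15:10, 16:10–16:30.
Mina ∩ Pablo ∩ Ravi: 09:40–09:50, 13:10–13:20, 14:00–14:20, 14:30–14:40.
Restricted to 09:50–16:30: 13:10–13:20, 14:00–14:20, 14:30–14:40.
Windows ≥ 20 min: 14:00–14:20.
Earliest such window starts at 14:00.

14:00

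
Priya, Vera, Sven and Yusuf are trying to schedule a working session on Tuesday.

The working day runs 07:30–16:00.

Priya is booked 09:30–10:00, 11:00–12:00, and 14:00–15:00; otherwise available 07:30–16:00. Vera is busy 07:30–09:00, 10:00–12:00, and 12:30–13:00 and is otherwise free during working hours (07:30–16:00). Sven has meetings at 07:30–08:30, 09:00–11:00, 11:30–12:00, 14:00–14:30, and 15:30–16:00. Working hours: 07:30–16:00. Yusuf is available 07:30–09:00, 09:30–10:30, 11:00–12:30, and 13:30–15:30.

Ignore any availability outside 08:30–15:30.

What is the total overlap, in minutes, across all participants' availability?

90 minutes

Priya free within 07:30–16:00: 07:30–09:30, 10:00–11:00, 12:00–14:00, 15:00–16:00.
Vera free within 07:30–16:00: 09:00–10:00, 12:00–12:30, 13:00–16:00.
Sven free within 07:30–16:00: 08:30–09:00, 11:00–11:30, 12:00–14:00, 14:30–15:30.
Priya ∩ Vera: 09:00–09:30, 12:00–12:30, 13:00–14:00, 15:00–16:00.
Priya ∩ Vera ∩ Sven: 12:00–12:30, 13:00–14:00, 15:00–15:30.
Priya ∩ Vera ∩ Sven ∩ Yusuf: 12:00–12:30, 13:30–14:00, 15:00–15:30.
Restricted to 08:30–15:30: 12:00–12:30, 13:30–14:00, 15:00–15:30.
Total common minutes: 30 + 30 + 30 = 90.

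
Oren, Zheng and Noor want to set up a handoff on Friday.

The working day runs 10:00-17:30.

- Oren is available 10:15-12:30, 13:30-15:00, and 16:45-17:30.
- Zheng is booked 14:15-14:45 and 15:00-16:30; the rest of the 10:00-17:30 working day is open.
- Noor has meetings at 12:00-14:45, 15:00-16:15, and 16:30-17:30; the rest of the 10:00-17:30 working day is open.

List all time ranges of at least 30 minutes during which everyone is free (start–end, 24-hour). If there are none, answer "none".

Zheng free within 10:00–17:30: 10:00–14:15, 14:45–15:00, 16:30–17:30.
Noor free within 10:00–17:30: 10:00–12:00, 14:45–15:00, 16:15–16:30.
Oren ∩ Zheng: 10:15–12:30, 13:30–14:15, 14:45–15:00, 16:45–17:30.
Oren ∩ Zheng ∩ Noor: 10:15–12:00, 14:45–15:00.
Windows ≥ 30 min: 10:15–12:00.

10:15–12:00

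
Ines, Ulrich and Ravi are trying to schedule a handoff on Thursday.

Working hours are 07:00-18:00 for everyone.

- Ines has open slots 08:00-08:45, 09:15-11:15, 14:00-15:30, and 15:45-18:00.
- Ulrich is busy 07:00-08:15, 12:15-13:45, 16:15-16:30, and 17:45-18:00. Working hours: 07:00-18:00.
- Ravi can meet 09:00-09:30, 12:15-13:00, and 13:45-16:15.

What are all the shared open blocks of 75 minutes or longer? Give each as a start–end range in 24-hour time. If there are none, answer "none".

Ulrich free within 07:00–18:00: 08:15–12:15, 13:45–16:15, 16:30–17:45.
Ines ∩ Ulrich: 08:15–08:45, 09:15–11:15, 14:00–15:30, 15:45–16:15, 16:30–17:45.
Ines ∩ Ulrich ∩ Ravi: 09:15–09:30, 14:00–15:30, 15:45–16:15.
Windows ≥ 75 min: 14:00–15:30.

14:00–15:30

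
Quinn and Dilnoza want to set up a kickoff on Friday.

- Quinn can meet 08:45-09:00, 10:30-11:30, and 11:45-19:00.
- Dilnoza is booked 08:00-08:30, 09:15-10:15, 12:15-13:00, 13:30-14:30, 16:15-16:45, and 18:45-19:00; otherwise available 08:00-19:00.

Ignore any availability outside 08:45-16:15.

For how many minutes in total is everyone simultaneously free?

Dilnoza free within 08:00–19:00: 08:30–09:15, 10:15–12:15, 13:00–13:30, 14:30–16:15, 16:45–18:45.
Quinn ∩ Dilnoza: 08:45–09:00, 10:30–11:30, 11:45–12:15, 13:00–13:30, 14:30–16:15, 16:45–18:45.
Restricted to 08:45–16:15: 08:45–09:00, 10:30–11:30, 11:45–12:15, 13:00–13:30, 14:30–16:15.
Total common minutes: 15 + 60 + 30 + 30 + 105 = 240.

240 minutes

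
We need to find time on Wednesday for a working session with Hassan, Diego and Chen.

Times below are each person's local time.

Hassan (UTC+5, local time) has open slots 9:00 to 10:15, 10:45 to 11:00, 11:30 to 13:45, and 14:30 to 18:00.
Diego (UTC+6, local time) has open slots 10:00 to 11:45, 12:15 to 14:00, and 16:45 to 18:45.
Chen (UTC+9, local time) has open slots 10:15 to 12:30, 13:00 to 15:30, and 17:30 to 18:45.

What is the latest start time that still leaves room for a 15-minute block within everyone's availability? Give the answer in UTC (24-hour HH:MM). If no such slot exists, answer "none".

Hassan → UTC: 04:00–05:15, 05:45–06:00, 06:30–08:45, 09:30–13:00.
Diego → UTC: 04:00–05:45, 06:15–08:00, 10:45–12:45.
Chen → UTC: 01:15–03:30, 04:00–06:30, 08:30–09:45.
Hassan ∩ Diego: 04:00–05:15, 06:30–08:00, 10:45–12:45.
Hassan ∩ Diego ∩ Chen: 04:00–05:15.
Windows ≥ 15 min: 04:00–05:15.
Latest start in the last window 04:00–05:15 is 05:15 − 15 min = 05:00.

05:00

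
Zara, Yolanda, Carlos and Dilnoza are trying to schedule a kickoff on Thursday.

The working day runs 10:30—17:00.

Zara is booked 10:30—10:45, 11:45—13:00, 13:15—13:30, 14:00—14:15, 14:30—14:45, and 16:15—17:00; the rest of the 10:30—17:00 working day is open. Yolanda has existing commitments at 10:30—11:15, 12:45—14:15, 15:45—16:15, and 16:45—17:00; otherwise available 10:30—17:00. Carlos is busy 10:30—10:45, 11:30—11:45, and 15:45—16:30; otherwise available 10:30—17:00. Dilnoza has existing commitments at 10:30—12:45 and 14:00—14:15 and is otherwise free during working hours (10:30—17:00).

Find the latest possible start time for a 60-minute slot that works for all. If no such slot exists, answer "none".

14:45

Zara free within 10:30–17:00: 10:45–11:45, 13:00–13:15, 13:30–14:00, 14:15–14:30, 14:45–16:15.
Yolanda free within 10:30–17:00: 11:15–12:45, 14:15–15:45, 16:15–16:45.
Carlos free within 10:30–17:00: 10:45–11:30, 11:45–15:45, 16:30–17:00.
Dilnoza free within 10:30–17:00: 12:45–14:00, 14:15–17:00.
Zara ∩ Yolanda: 11:15–11:45, 14:15–14:30, 14:45–15:45.
Zara ∩ Yolanda ∩ Carlos: 11:15–11:30, 14:15–14:30, 14:45–15:45.
Zara ∩ Yolanda ∩ Carlos ∩ Dilnoza: 14:15–14:30, 14:45–15:45.
Windows ≥ 60 min: 14:45–15:45.
Latest start in the last window 14:45–15:45 is 15:45 − 60 min = 14:45.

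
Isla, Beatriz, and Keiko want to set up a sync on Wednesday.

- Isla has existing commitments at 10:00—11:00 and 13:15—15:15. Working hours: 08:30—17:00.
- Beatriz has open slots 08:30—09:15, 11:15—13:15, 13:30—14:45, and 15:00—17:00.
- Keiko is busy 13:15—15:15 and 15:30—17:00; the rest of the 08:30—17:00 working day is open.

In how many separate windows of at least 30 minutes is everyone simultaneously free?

2

Isla free within 08:30–17:00: 08:30–10:00, 11:00–13:15, 15:15–17:00.
Keiko free within 08:30–17:00: 08:30–13:15, 15:15–15:30.
Isla ∩ Beatriz: 08:30–09:15, 11:15–13:15, 15:15–17:00.
Isla ∩ Beatriz ∩ Keiko: 08:30–09:15, 11:15–13:15, 15:15–15:30.
Windows ≥ 30 min: 08:30–09:15, 11:15–13:15.
That's 2 windows.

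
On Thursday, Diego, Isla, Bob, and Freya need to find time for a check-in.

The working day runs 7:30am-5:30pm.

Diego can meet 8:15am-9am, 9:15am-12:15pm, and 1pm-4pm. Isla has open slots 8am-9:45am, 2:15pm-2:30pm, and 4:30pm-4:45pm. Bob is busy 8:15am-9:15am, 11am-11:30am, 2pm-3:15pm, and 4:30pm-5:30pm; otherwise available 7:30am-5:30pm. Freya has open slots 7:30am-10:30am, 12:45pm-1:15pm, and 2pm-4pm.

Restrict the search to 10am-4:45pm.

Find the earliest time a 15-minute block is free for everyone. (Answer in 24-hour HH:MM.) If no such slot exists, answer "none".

none

Bob free within 07:30–17:30: 07:30–08:15, 09:15–11:00, 11:30–14:00, 15:15–16:30.
Diego ∩ Isla: 08:15–09:00, 09:15–09:45, 14:15–14:30.
Diego ∩ Isla ∩ Bob: 09:15–09:45.
Diego ∩ Isla ∩ Bob ∩ Freya: 09:15–09:45.
Restricted to 10:00–16:45: (none).
Windows ≥ 15 min: (none).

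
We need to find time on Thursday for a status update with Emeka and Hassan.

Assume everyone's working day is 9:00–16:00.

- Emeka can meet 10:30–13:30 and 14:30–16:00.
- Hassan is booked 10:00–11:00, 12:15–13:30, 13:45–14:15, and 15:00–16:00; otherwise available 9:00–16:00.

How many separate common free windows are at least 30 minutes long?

2

Hassan free within 09:00–16:00: 09:00–10:00, 11:00–12:15, 13:30–13:45, 14:15–15:00.
Emeka ∩ Hassan: 11:00–12:15, 14:30–15:00.
Windows ≥ 30 min: 11:00–12:15, 14:30–15:00.
That's 2 windows.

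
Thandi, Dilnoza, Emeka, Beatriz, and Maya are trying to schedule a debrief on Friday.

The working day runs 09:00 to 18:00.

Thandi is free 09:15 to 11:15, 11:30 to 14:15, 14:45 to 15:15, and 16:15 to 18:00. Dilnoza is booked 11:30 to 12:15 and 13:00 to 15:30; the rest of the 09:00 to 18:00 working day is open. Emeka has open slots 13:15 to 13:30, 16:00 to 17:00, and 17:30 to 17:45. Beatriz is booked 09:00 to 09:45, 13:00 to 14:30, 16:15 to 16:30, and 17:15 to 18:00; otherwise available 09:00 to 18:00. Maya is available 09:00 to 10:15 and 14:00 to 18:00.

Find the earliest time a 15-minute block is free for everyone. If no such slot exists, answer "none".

Dilnoza free within 09:00–18:00: 09:00–11:30, 12:15–13:00, 15:30–18:00.
Beatriz free within 09:00–18:00: 09:45–13:00, 14:30–16:15, 16:30–17:15.
Thandi ∩ Dilnoza: 09:15–11:15, 12:15–13:00, 16:15–18:00.
Thandi ∩ Dilnoza ∩ Emeka: 16:15–17:00, 17:30–17:45.
Thandi ∩ Dilnoza ∩ Emeka ∩ Beatriz: 16:30–17:00.
Thandi ∩ Dilnoza ∩ Emeka ∩ Beatriz ∩ Maya: 16:30–17:00.
Windows ≥ 15 min: 16:30–17:00.
Earliest such window starts at 16:30.

16:30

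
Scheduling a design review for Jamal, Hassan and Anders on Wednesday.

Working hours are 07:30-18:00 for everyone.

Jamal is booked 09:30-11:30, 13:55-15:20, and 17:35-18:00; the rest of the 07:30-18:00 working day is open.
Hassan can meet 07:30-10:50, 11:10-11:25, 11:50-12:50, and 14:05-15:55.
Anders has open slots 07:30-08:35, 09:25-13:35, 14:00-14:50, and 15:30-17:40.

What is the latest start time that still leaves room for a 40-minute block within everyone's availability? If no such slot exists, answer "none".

12:10

Jamal free within 07:30–18:00: 07:30–09:30, 11:30–13:55, 15:20–17:35.
Jamal ∩ Hassan: 07:30–09:30, 11:50–12:50, 15:20–15:55.
Jamal ∩ Hassan ∩ Anders: 07:30–08:35, 09:25–09:30, 11:50–12:50, 15:30–15:55.
Windows ≥ 40 min: 07:30–08:35, 11:50–12:50.
Latest start in the last window 11:50–12:50 is 12:50 − 40 min = 12:10.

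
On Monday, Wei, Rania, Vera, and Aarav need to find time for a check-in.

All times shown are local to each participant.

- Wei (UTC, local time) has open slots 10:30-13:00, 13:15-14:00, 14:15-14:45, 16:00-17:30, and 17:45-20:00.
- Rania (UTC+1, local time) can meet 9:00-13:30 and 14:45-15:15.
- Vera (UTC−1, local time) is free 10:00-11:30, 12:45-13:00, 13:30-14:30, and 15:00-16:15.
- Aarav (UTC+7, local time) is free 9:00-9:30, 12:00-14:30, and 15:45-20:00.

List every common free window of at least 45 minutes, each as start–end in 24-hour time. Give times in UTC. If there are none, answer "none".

Wei → UTC: 10:30–13:00, 13:15–14:00, 14:15–14:45, 16:00–17:30, 17:45–20:00.
Rania → UTC: 08:00–12:30, 13:45–14:15.
Vera → UTC: 11:00–12:30, 13:45–14:00, 14:30–15:30, 16:00–17:15.
Aarav → UTC: 02:00–02:30, 05:00–07:30, 08:45–13:00.
Wei ∩ Rania: 10:30–12:30, 13:45–14:00.
Wei ∩ Rania ∩ Vera: 11:00–12:30, 13:45–14:00.
Wei ∩ Rania ∩ Vera ∩ Aarav: 11:00–12:30.
Windows ≥ 45 min: 11:00–12:30.

11:00–12:30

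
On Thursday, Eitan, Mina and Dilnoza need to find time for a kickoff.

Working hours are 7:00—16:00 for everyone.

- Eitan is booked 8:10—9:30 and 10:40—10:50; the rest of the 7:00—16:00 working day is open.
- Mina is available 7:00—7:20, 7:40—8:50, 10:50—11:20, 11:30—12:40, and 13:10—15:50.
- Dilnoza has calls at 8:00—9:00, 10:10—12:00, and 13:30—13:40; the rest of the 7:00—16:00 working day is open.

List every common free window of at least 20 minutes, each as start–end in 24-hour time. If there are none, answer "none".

Eitan free within 07:00–16:00: 07:00–08:10, 09:30–10:40, 10:50–16:00.
Dilnoza free within 07:00–16:00: 07:00–08:00, 09:00–10:10, 12:00–13:30, 13:40–16:00.
Eitan ∩ Mina: 07:00–07:20, 07:40–08:10, 10:50–11:20, 11:30–12:40, 13:10–15:50.
Eitan ∩ Mina ∩ Dilnoza: 07:00–07:20, 07:40–08:00, 12:00–12:40, 13:10–13:30, 13:40–15:50.
Windows ≥ 20 min: 07:00–07:20, 07:40–08:00, 12:00–12:40, 13:10–13:30, 13:40–15:50.

07:00–07:20, 07:40–08:00, 12:00–12:40, 13:10–13:30, 13:40–15:50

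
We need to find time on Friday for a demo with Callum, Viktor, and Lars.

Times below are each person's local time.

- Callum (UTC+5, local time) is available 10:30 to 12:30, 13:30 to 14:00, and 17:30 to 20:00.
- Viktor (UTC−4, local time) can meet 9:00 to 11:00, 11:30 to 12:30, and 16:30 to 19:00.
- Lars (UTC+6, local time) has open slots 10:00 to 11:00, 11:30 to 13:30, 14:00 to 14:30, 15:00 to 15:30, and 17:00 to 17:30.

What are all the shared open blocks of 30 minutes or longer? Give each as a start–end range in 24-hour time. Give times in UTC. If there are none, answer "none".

none

Callum → UTC: 05:30–07:30, 08:30–09:00, 12:30–15:00.
Viktor → UTC: 13:00–15:00, 15:30–16:30, 20:30–23:00.
Lars → UTC: 04:00–05:00, 05:30–07:30, 08:00–08:30, 09:00–09:30, 11:00–11:30.
Callum ∩ Viktor: 13:00–15:00.
Callum ∩ Viktor ∩ Lars: (none).
Windows ≥ 30 min: (none).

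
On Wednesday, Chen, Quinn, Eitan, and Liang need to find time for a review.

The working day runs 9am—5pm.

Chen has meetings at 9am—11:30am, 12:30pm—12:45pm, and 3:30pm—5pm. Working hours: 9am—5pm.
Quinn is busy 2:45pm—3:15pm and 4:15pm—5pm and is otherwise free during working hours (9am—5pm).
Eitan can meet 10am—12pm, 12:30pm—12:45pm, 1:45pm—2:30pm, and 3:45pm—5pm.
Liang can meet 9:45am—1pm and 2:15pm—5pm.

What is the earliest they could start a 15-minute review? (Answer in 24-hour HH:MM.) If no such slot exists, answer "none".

Chen free within 09:00–17:00: 11:30–12:30, 12:45–15:30.
Quinn free within 09:00–17:00: 09:00–14:45, 15:15–16:15.
Chen ∩ Quinn: 11:30–12:30, 12:45–14:45, 15:15–15:30.
Chen ∩ Quinn ∩ Eitan: 11:30–12:00, 13:45–14:30.
Chen ∩ Quinn ∩ Eitan ∩ Liang: 11:30–12:00, 14:15–14:30.
Windows ≥ 15 min: 11:30–12:00, 14:15–14:30.
Earliest such window starts at 11:30.

11:30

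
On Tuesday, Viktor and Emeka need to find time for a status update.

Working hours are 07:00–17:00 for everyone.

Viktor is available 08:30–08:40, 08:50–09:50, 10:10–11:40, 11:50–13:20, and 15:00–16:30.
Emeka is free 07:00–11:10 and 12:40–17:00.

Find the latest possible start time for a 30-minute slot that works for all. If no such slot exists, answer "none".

Viktor ∩ Emeka: 08:30–08:40, 08:50–09:50, 10:10–11:10, 12:40–13:20, 15:00–16:30.
Windows ≥ 30 min: 08:50–09:50, 10:10–11:10, 12:40–13:20, 15:00–16:30.
Latest start in the last window 15:00–16:30 is 16:30 − 30 min = 16:00.

16:00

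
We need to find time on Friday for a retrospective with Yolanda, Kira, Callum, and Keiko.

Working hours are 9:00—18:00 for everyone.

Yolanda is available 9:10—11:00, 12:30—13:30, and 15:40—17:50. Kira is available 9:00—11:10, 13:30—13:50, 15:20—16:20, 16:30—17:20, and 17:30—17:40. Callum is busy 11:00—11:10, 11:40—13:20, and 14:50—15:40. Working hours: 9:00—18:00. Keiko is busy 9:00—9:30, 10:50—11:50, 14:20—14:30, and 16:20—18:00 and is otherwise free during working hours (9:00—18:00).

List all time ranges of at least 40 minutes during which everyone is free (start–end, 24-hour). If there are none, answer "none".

09:30–10:50, 15:40–16:20

Callum free within 09:00–18:00: 09:00–11:00, 11:10–11:40, 13:20–14:50, 15:40–18:00.
Keiko free within 09:00–18:00: 09:30–10:50, 11:50–14:20, 14:30–16:20.
Yolanda ∩ Kira: 09:10–11:00, 15:40–16:20, 16:30–17:20, 17:30–17:40.
Yolanda ∩ Kira ∩ Callum: 09:10–11:00, 15:40–16:20, 16:30–17:20, 17:30–17:40.
Yolanda ∩ Kira ∩ Callum ∩ Keiko: 09:30–10:50, 15:40–16:20.
Windows ≥ 40 min: 09:30–10:50, 15:40–16:20.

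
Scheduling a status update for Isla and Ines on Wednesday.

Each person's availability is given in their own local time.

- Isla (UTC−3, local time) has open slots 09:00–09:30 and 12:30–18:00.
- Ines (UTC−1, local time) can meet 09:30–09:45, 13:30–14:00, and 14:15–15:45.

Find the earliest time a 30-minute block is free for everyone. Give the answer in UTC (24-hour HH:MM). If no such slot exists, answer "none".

Isla → UTC: 12:00–12:30, 15:30–21:00.
Ines → UTC: 10:30–10:45, 14:30–15:00, 15:15–16:45.
Isla ∩ Ines: 15:30–16:45.
Windows ≥ 30 min: 15:30–16:45.
Earliest such window starts at 15:30.

15:30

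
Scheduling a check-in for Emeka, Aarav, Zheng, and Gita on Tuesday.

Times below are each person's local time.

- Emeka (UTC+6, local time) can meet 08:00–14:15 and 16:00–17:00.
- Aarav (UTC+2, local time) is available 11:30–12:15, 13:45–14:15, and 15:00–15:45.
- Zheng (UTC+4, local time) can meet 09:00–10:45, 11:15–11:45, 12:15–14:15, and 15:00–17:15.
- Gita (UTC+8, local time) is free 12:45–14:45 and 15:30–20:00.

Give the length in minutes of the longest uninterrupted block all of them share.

Emeka → UTC: 02:00–08:15, 10:00–11:00.
Aarav → UTC: 09:30–10:15, 11:45–12:15, 13:00–13:45.
Zheng → UTC: 05:00–06:45, 07:15–07:45, 08:15–10:15, 11:00–13:15.
Gita → UTC: 04:45–06:45, 07:30–12:00.
Emeka ∩ Aarav: 10:00–10:15.
Emeka ∩ Aarav ∩ Zheng: 10:00–10:15.
Emeka ∩ Aarav ∩ Zheng ∩ Gita: 10:00–10:15.
Single common window of 15 minutes.

15 minutes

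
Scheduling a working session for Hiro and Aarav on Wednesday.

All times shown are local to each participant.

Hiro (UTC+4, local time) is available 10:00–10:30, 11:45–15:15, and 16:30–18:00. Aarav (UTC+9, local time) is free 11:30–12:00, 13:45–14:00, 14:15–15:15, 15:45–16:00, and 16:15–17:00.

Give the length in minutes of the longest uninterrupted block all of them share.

15 minutes

Hiro → UTC: 06:00–06:30, 07:45–11:15, 12:30–14:00.
Aarav → UTC: 02:30–03:00, 04:45–05:00, 05:15–06:15, 06:45–07:00, 07:15–08:00.
Hiro ∩ Aarav: 06:00–06:15, 07:45–08:00.
Common window lengths: 15, 15 min; longest is 15.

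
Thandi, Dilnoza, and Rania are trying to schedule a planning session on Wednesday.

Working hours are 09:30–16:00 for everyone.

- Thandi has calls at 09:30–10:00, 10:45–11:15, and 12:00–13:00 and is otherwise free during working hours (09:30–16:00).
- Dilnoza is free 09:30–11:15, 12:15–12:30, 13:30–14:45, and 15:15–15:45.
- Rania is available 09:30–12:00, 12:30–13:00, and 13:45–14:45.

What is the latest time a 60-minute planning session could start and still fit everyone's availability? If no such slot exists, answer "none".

13:45

Thandi free within 09:30–16:00: 10:00–10:45, 11:15–12:00, 13:00–16:00.
Thandi ∩ Dilnoza: 10:00–10:45, 13:30–14:45, 15:15–15:45.
Thandi ∩ Dilnoza ∩ Rania: 10:00–10:45, 13:45–14:45.
Windows ≥ 60 min: 13:45–14:45.
Latest start in the last window 13:45–14:45 is 14:45 − 60 min = 13:45.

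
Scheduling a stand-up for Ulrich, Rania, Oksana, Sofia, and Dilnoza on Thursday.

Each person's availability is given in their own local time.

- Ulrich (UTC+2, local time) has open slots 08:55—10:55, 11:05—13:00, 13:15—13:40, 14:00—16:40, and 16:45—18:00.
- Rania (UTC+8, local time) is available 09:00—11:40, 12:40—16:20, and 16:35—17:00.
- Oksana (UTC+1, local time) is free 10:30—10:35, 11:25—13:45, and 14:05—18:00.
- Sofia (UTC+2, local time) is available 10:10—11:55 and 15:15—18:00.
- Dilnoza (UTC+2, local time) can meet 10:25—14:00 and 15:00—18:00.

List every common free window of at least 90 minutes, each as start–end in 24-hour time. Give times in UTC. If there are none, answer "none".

Ulrich → UTC: 06:55–08:55, 09:05–11:00, 11:15–11:40, 12:00–14:40, 14:45–16:00.
Rania → UTC: 01:00–03:40, 04:40–08:20, 08:35–09:00.
Oksana → UTC: 09:30–09:35, 10:25–12:45, 13:05–17:00.
Sofia → UTC: 08:10–09:55, 13:15–16:00.
Dilnoza → UTC: 08:25–12:00, 13:00–16:00.
Ulrich ∩ Rania: 06:55–08:20, 08:35–08:55.
Ulrich ∩ Rania ∩ Oksana: (none).
Ulrich ∩ Rania ∩ Oksana ∩ Sofia: (none).
Ulrich ∩ Rania ∩ Oksana ∩ Sofia ∩ Dilnoza: (none).
Windows ≥ 90 min: (none).

none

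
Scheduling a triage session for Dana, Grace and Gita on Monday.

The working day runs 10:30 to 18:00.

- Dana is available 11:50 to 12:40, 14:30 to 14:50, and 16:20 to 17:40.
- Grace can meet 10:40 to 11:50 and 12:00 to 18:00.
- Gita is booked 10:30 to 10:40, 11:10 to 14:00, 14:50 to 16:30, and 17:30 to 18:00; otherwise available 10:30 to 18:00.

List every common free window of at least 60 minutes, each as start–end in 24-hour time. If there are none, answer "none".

16:30–17:30

Gita free within 10:30–18:00: 10:40–11:10, 14:00–14:50, 16:30–17:30.
Dana ∩ Grace: 12:00–12:40, 14:30–14:50, 16:20–17:40.
Dana ∩ Grace ∩ Gita: 14:30–14:50, 16:30–17:30.
Windows ≥ 60 min: 16:30–17:30.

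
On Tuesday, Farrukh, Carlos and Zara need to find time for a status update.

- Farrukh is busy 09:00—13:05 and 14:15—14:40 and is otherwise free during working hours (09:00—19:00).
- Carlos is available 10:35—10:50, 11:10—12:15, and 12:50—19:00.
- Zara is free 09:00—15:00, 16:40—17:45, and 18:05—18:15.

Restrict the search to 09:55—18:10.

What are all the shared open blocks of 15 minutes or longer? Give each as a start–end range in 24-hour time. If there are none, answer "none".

Farrukh free within 09:00–19:00: 13:05–14:15, 14:40–19:00.
Farrukh ∩ Carlos: 13:05–14:15, 14:40–19:00.
Farrukh ∩ Carlos ∩ Zara: 13:05–14:15, 14:40–15:00, 16:40–17:45, 18:05–18:15.
Restricted to 09:55–18:10: 13:05–14:15, 14:40–15:00, 16:40–17:45, 18:05–18:10.
Windows ≥ 15 min: 13:05–14:15, 14:40–15:00, 16:40–17:45.

13:05–14:15, 14:40–15:00, 16:40–17:45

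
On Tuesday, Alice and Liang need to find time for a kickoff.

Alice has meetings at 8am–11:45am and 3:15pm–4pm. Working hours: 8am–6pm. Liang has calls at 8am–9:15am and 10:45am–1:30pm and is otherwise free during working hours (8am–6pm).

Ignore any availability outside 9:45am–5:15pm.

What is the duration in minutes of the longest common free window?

105 minutes

Alice free within 08:00–18:00: 11:45–15:15, 16:00–18:00.
Liang free within 08:00–18:00: 09:15–10:45, 13:30–18:00.
Alice ∩ Liang: 13:30–15:15, 16:00–18:00.
Restricted to 09:45–17:15: 13:30–15:15, 16:00–17:15.
Common window lengths: 105, 75 min; longest is 105.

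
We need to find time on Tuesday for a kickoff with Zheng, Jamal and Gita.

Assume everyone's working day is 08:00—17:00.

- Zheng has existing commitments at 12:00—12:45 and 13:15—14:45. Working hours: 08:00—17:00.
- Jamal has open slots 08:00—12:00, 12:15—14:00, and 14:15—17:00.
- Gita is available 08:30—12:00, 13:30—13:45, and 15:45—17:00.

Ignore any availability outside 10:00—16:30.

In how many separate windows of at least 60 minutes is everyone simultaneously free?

Zheng free within 08:00–17:00: 08:00–12:00, 12:45–13:15, 14:45–17:00.
Zheng ∩ Jamal: 08:00–12:00, 12:45–13:15, 14:45–17:00.
Zheng ∩ Jamal ∩ Gita: 08:30–12:00, 15:45–17:00.
Restricted to 10:00–16:30: 10:00–12:00, 15:45–16:30.
Windows ≥ 60 min: 10:00–12:00.
That's 1 window.

1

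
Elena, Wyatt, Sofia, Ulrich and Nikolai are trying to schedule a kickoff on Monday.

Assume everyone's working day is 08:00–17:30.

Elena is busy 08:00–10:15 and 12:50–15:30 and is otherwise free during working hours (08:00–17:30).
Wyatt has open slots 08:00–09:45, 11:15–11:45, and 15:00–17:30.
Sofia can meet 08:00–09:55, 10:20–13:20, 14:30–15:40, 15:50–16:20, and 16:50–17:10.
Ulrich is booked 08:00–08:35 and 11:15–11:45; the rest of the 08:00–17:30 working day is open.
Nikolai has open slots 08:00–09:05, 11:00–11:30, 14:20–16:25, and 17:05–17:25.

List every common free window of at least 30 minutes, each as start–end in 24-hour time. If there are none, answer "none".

15:50–16:20

Elena free within 08:00–17:30: 10:15–12:50, 15:30–17:30.
Ulrich free within 08:00–17:30: 08:35–11:15, 11:45–17:30.
Elena ∩ Wyatt: 11:15–11:45, 15:30–17:30.
Elena ∩ Wyatt ∩ Sofia: 11:15–11:45, 15:30–15:40, 15:50–16:20, 16:50–17:10.
Elena ∩ Wyatt ∩ Sofia ∩ Ulrich: 15:30–15:40, 15:50–16:20, 16:50–17:10.
Elena ∩ Wyatt ∩ Sofia ∩ Ulrich ∩ Nikolai: 15:30–15:40, 15:50–16:20, 17:05–17:10.
Windows ≥ 30 min: 15:50–16:20.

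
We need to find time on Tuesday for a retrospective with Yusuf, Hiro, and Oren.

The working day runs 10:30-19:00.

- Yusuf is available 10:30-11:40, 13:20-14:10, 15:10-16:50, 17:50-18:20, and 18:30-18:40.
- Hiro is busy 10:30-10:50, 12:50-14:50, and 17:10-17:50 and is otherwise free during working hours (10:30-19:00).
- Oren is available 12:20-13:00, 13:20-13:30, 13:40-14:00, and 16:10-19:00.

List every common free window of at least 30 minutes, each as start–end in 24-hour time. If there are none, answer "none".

16:10–16:50, 17:50–18:20

Hiro free within 10:30–19:00: 10:50–12:50, 14:50–17:10, 17:50–19:00.
Yusuf ∩ Hiro: 10:50–11:40, 15:10–16:50, 17:50–18:20, 18:30–18:40.
Yusuf ∩ Hiro ∩ Oren: 16:10–16:50, 17:50–18:20, 18:30–18:40.
Windows ≥ 30 min: 16:10–16:50, 17:50–18:20.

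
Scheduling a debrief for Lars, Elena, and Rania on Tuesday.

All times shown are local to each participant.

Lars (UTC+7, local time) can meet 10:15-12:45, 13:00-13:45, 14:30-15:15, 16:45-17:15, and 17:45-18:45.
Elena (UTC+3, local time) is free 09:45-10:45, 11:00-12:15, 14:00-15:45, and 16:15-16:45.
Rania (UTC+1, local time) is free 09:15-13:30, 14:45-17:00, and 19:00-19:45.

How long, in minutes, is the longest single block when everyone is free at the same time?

45 minutes

Lars → UTC: 03:15–05:45, 06:00–06:45, 07:30–08:15, 09:45–10:15, 10:45–11:45.
Elena → UTC: 06:45–07:45, 08:00–09:15, 11:00–12:45, 13:15–13:45.
Rania → UTC: 08:15–12:30, 13:45–16:00, 18:00–18:45.
Lars ∩ Elena: 07:30–07:45, 08:00–08:15, 11:00–11:45.
Lars ∩ Elena ∩ Rania: 11:00–11:45.
Single common window of 45 minutes.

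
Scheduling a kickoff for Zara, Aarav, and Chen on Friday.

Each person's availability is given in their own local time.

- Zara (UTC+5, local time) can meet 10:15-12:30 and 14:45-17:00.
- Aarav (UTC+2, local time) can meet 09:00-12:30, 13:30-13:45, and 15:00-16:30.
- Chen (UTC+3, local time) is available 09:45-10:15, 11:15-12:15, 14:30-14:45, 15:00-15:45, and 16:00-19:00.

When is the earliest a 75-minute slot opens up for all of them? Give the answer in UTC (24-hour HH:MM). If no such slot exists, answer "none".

none

Zara → UTC: 05:15–07:30, 09:45–12:00.
Aarav → UTC: 07:00–10:30, 11:30–11:45, 13:00–14:30.
Chen → UTC: 06:45–07:15, 08:15–09:15, 11:30–11:45, 12:00–12:45, 13:00–16:00.
Zara ∩ Aarav: 07:00–07:30, 09:45–10:30, 11:30–11:45.
Zara ∩ Aarav ∩ Chen: 07:00–07:15, 11:30–11:45.
Windows ≥ 75 min: (none).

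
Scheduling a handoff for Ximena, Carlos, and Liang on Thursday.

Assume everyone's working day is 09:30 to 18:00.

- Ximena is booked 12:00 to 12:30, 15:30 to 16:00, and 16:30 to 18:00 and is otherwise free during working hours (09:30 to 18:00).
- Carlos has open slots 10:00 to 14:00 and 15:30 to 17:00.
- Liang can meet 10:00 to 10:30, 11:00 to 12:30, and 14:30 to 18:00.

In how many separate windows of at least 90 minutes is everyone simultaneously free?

0

Ximena free within 09:30–18:00: 09:30–12:00, 12:30–15:30, 16:00–16:30.
Ximena ∩ Carlos: 10:00–12:00, 12:30–14:00, 16:00–16:30.
Ximena ∩ Carlos ∩ Liang: 10:00–10:30, 11:00–12:00, 16:00–16:30.
Windows ≥ 90 min: (none).
That's 0 windows.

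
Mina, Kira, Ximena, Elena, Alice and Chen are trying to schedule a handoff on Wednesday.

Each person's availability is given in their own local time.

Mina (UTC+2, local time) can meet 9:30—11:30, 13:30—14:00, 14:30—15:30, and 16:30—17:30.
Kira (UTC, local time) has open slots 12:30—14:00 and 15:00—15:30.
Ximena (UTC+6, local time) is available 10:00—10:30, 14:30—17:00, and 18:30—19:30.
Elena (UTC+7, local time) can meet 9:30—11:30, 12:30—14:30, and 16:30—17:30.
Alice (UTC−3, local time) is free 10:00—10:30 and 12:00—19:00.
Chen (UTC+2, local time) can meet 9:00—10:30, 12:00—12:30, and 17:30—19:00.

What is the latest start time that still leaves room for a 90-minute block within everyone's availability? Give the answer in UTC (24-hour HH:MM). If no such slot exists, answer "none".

Mina → UTC: 07:30–09:30, 11:30–12:00, 12:30–13:30, 14:30–15:30.
Kira → UTC: 12:30–14:00, 15:00–15:30.
Ximena → UTC: 04:00–04:30, 08:30–11:00, 12:30–13:30.
Elena → UTC: 02:30–04:30, 05:30–07:30, 09:30–10:30.
Alice → UTC: 13:00–13:30, 15:00–22:00.
Chen → UTC: 07:00–08:30, 10:00–10:30, 15:30–17:00.
Mina ∩ Kira: 12:30–13:30, 15:00–15:30.
Mina ∩ Kira ∩ Ximena: 12:30–13:30.
Mina ∩ Kira ∩ Ximena ∩ Elena: (none).
Mina ∩ Kira ∩ Ximena ∩ Elena ∩ Alice: (none).
Mina ∩ Kira ∩ Ximena ∩ Elena ∩ Alice ∩ Chen: (none).
Windows ≥ 90 min: (none).

none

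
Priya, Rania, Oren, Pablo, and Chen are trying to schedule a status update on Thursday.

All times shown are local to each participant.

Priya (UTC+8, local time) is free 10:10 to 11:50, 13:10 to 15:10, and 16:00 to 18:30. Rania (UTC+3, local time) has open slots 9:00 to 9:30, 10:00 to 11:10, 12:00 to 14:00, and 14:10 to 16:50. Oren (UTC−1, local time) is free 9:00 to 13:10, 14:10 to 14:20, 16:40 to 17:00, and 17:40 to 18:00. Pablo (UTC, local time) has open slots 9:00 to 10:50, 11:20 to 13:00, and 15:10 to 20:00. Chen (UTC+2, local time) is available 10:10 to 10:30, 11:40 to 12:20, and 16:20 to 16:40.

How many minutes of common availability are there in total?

20 minutes

Priya → UTC: 02:10–03:50, 05:10–07:10, 08:00–10:30.
Rania → UTC: 06:00–06:30, 07:00–08:10, 09:00–11:00, 11:10–13:50.
Oren → UTC: 10:00–14:10, 15:10–15:20, 17:40–18:00, 18:40–19:00.
Pablo → UTC: 09:00–10:50, 11:20–13:00, 15:10–20:00.
Chen → UTC: 08:10–08:30, 09:40–10:20, 14:20–14:40.
Priya ∩ Rania: 06:00–06:30, 07:00–07:10, 08:00–08:10, 09:00–10:30.
Priya ∩ Rania ∩ Oren: 10:00–10:30.
Priya ∩ Rania ∩ Oren ∩ Pablo: 10:00–10:30.
Priya ∩ Rania ∩ Oren ∩ Pablo ∩ Chen: 10:00–10:20.
Total common minutes: 20.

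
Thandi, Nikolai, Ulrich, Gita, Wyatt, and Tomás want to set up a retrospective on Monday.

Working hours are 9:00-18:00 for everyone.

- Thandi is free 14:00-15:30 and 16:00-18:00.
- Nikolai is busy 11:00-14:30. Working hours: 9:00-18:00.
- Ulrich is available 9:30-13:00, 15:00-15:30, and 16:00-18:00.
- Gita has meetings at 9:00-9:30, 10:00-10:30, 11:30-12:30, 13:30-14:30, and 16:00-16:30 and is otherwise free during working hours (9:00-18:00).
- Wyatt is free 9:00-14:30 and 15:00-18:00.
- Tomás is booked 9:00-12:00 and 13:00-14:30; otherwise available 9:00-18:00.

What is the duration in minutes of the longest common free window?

Nikolai free within 09:00–18:00: 09:00–11:00, 14:30–18:00.
Gita free within 09:00–18:00: 09:30–10:00, 10:30–11:30, 12:30–13:30, 14:30–16:00, 16:30–18:00.
Tomás free within 09:00–18:00: 12:00–13:00, 14:30–18:00.
Thandi ∩ Nikolai: 14:30–15:30, 16:00–18:00.
Thandi ∩ Nikolai ∩ Ulrich: 15:00–15:30, 16:00–18:00.
Thandi ∩ Nikolai ∩ Ulrich ∩ Gita: 15:00–15:30, 16:30–18:00.
Thandi ∩ Nikolai ∩ Ulrich ∩ Gita ∩ Wyatt: 15:00–15:30, 16:30–18:00.
Thandi ∩ Nikolai ∩ Ulrich ∩ Gita ∩ Wyatt ∩ Tomás: 15:00–15:30, 16:30–18:00.
Common window lengths: 30, 90 min; longest is 90.

90 minutes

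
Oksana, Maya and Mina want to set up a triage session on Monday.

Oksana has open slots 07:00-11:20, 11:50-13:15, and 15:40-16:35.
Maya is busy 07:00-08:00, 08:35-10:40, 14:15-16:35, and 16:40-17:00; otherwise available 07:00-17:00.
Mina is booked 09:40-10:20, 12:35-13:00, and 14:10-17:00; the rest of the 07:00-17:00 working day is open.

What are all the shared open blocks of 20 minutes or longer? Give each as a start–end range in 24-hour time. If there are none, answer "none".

Maya free within 07:00–17:00: 08:00–08:35, 10:40–14:15, 16:35–16:40.
Mina free within 07:00–17:00: 07:00–09:40, 10:20–12:35, 13:00–14:10.
Oksana ∩ Maya: 08:00–08:35, 10:40–11:20, 11:50–13:15.
Oksana ∩ Maya ∩ Mina: 08:00–08:35, 10:40–11:20, 11:50–12:35, 13:00–13:15.
Windows ≥ 20 min: 08:00–08:35, 10:40–11:20, 11:50–12:35.

08:00–08:35, 10:40–11:20, 11:50–12:35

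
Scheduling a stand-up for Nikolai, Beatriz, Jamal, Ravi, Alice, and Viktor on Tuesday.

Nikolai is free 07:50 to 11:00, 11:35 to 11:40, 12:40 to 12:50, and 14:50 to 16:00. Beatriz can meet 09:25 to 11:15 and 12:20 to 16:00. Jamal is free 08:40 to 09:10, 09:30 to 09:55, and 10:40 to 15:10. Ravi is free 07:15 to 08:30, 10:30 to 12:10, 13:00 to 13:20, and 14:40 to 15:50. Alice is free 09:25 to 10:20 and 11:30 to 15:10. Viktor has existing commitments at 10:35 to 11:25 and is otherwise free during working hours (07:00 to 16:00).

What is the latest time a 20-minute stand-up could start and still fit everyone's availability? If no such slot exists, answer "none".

Viktor free within 07:00–16:00: 07:00–10:35, 11:25–16:00.
Nikolai ∩ Beatriz: 09:25–11:00, 12:40–12:50, 14:50–16:00.
Nikolai ∩ Beatriz ∩ Jamal: 09:30–09:55, 10:40–11:00, 12:40–12:50, 14:50–15:10.
Nikolai ∩ Beatriz ∩ Jamal ∩ Ravi: 10:40–11:00, 14:50–15:10.
Nikolai ∩ Beatriz ∩ Jamal ∩ Ravi ∩ Alice: 14:50–15:10.
Nikolai ∩ Beatriz ∩ Jamal ∩ Ravi ∩ Alice ∩ Viktor: 14:50–15:10.
Windows ≥ 20 min: 14:50–15:10.
Latest start in the last window 14:50–15:10 is 15:10 − 20 min = 14:50.

14:50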